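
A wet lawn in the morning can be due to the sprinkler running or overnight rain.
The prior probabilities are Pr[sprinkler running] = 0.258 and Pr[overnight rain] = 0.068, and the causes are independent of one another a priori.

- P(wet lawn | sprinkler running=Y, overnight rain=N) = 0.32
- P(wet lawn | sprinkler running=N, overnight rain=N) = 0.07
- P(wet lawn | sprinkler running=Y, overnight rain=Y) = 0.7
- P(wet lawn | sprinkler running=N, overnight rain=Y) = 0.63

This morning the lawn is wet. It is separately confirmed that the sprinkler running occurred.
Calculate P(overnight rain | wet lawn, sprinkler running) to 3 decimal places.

P(wet lawn | sprinkler running) = 0.32×0.932 + 0.7×0.068 = 0.298240 + 0.047600 = 0.345840
Restricting to configurations with overnight rain present: 0.7×0.068 = 0.047600.
Hence the posterior is 0.047600/0.345840 ≈ 0.138.

P(overnight rain | wet lawn, sprinkler running) ≈ 0.138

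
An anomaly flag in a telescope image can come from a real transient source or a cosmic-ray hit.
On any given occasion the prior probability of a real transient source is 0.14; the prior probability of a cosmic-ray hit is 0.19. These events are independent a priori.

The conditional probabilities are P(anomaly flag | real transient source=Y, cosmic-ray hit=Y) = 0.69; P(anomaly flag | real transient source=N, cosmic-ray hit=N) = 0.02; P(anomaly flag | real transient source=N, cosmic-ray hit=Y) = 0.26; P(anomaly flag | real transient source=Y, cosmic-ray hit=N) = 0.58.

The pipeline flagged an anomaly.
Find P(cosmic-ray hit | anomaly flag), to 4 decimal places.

Numerator (weight on configurations with cosmic-ray hit): 0.042484 + 0.018354 = 0.060838
The normalizing constant is 0.02*0.86*0.81 + 0.26*0.86*0.19 + 0.58*0.14*0.81 + 0.69*0.14*0.19 = 0.140542
P(cosmic-ray hit | anomaly flag) = 0.060838/0.140542 ≈ 0.4329

P(cosmic-ray hit | anomaly flag) ≈ 0.4329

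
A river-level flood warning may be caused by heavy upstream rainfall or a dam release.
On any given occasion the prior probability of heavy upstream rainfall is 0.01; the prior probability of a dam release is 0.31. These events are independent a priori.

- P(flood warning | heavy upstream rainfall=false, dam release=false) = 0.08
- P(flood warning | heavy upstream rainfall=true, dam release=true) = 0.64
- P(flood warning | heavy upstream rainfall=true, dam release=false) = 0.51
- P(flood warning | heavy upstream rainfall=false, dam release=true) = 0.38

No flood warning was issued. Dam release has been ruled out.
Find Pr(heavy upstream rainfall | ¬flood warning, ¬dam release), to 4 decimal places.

Pr(heavy upstream rainfall | ¬flood warning, ¬dam release) ≈ 0.0054

Numerator (weight on configurations with heavy upstream rainfall): 0.49·0.01 = 0.004900
The normalizing constant is 0.92·0.99 + 0.49·0.01 = 0.915700
P(heavy upstream rainfall | ¬flood warning, ¬dam release) = 0.004900/0.915700 ≈ 0.0054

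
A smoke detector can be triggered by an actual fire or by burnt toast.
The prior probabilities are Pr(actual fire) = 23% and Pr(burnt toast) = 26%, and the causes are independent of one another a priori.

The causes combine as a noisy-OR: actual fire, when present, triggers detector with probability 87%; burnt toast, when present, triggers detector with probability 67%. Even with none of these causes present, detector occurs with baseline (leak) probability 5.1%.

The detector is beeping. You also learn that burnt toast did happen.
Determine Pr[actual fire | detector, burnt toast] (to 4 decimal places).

Under noisy-OR, P(detector | causes) = 1 − (1−0.051)·∏(1−qᵢ) over the active causes.
P(detector | burnt toast) = 0.68683*0.77 + 0.959288*0.23 = 0.528859 + 0.220636 = 0.749495
The actual fire-present share is 0.959288*0.23 = 0.220636.
So P(actual fire | detector, burnt toast) = 0.220636/0.749495 ≈ 0.2944.

Pr[actual fire | detector, burnt toast] ≈ 0.2944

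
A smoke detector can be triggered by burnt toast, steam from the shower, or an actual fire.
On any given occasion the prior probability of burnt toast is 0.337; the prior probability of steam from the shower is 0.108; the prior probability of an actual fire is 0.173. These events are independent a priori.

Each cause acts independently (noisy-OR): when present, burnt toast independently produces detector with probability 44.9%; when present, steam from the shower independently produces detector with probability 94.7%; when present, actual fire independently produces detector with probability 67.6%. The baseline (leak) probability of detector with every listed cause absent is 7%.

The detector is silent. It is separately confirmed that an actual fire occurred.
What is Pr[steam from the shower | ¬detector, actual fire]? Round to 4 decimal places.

Pr[steam from the shower | ¬detector, actual fire] ≈ 0.0064

Under noisy-OR, P(detector | causes) = 1 − (1−0.07)·∏(1−qᵢ) over the active causes.
P(¬detector | actual fire) = 0.30132*0.663*0.892 + 0.01597*0.663*0.108 + 0.166027*0.337*0.892 + 0.008799*0.337*0.108 = 0.178199 + 0.001144 + 0.049908 + 0.000320 = 0.229571
Of this, 0.001464 comes from 0.001144 + 0.000320 (the steam from the shower=true cases).
So P(steam from the shower | ¬detector, actual fire) = 0.001464/0.229571 ≈ 0.0064.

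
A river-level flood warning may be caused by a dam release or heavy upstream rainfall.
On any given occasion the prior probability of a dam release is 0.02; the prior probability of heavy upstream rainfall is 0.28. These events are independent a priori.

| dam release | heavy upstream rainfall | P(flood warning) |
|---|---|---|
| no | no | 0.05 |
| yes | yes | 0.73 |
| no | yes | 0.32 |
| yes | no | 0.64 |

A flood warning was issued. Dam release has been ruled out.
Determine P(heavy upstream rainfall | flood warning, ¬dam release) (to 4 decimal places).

By total probability over both values of heavy upstream rainfall:
  P(flood warning | ¬dam release) = 0.05·0.72 + 0.32·0.28
        = 0.036000 + 0.089600 = 0.125600
Keeping only the heavy upstream rainfall-present terms gives 0.089600, so
  P(heavy upstream rainfall | flood warning, ¬dam release) = 0.089600 / 0.125600 ≈ 0.7134

P(heavy upstream rainfall | flood warning, ¬dam release) ≈ 0.7134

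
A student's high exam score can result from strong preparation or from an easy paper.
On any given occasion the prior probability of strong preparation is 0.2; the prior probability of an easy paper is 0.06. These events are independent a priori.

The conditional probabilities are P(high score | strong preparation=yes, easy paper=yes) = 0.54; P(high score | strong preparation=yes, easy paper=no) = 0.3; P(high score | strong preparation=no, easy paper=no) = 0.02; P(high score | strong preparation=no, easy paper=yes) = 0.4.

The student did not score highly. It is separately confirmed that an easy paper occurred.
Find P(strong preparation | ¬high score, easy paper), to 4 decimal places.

P(¬high score | easy paper) = 0.6*0.8 + 0.46*0.2 = 0.480000 + 0.092000 = 0.572000
Of this, 0.092000 comes from 0.46*0.2 (the strong preparation=true cases).
So P(strong preparation | ¬high score, easy paper) = 0.092000/0.572000 ≈ 0.1608.

P(strong preparation | ¬high score, easy paper) ≈ 0.1608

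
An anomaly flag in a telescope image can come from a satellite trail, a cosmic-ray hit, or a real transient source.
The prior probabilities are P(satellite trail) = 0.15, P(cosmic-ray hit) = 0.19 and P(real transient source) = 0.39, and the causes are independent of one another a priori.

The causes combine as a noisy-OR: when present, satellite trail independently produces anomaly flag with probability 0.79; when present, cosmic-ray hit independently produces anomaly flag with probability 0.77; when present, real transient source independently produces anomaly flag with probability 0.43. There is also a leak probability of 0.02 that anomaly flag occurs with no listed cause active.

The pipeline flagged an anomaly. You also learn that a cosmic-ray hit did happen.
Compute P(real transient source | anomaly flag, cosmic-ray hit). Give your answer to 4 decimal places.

P(real transient source | anomaly flag, cosmic-ray hit) ≈ 0.4144

Under noisy-OR, P(anomaly flag | causes) = 1 − (1−0.02)·∏(1−qᵢ) over the active causes.
P(anomaly flag | cosmic-ray hit) = 0.7746·0.85·0.61 + 0.871522·0.85·0.39 + 0.952666·0.15·0.61 + 0.97302·0.15·0.39 = 0.401630 + 0.288910 + 0.087169 + 0.056922 = 0.834631
The real transient source-present share is 0.288910 + 0.056922 = 0.345832.
P(real transient source | anomaly flag, cosmic-ray hit) = 0.345832 / 0.834631 ≈ 0.4144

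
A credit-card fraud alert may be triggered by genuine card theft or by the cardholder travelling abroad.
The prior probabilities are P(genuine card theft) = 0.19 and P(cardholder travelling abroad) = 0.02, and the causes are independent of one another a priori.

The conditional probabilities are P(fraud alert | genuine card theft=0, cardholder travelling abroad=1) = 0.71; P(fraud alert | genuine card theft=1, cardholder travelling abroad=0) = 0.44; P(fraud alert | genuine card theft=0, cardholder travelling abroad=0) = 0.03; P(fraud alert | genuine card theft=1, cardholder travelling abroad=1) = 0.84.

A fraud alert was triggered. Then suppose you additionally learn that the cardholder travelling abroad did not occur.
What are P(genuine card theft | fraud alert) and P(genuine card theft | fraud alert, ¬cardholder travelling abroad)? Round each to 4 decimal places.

P(genuine card theft | fraud alert) ≈ 0.7068; P(genuine card theft | fraud alert, ¬cardholder travelling abroad) ≈ 0.7748

P(fraud alert) = 0.03·0.81·0.98 + 0.71·0.81·0.02 + 0.44·0.19·0.98 + 0.84·0.19·0.02 = 0.023814 + 0.011502 + 0.081928 + 0.003192 = 0.120436
The genuine card theft-present share is 0.081928 + 0.003192 = 0.085120.
Hence the posterior is 0.085120/0.120436 ≈ 0.7068.

Now condition on the additional information:
Enumerate both values of genuine card theft and weight by the priors:
  P(fraud alert | ¬cardholder travelling abroad) = 0.03×0.81 + 0.44×0.19
        = 0.024300 + 0.083600 = 0.107900
The terms with genuine card theft present sum to 0.083600, so
  P(genuine card theft | fraud alert, ¬cardholder travelling abroad) = 0.083600 / 0.107900 ≈ 0.7748
With cardholder travelling abroad excluded, genuine card theft must carry more of the explanatory weight for the fraud alert.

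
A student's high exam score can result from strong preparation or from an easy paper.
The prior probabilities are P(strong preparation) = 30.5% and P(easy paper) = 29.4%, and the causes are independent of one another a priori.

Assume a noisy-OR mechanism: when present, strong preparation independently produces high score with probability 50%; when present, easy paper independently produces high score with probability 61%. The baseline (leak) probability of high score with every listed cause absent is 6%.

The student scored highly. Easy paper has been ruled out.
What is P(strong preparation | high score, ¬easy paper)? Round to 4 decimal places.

Under noisy-OR, P(high score | causes) = 1 − (1−0.06)·∏(1−qᵢ) over the active causes.
Numerator (weight on configurations with strong preparation): 0.53*0.305 = 0.161650
Normalizer over all consistent configurations: 0.06*0.695 + 0.53*0.305 = 0.203350
Posterior = 0.161650 / 0.203350 ≈ 0.7949

P(strong preparation | high score, ¬easy paper) ≈ 0.7949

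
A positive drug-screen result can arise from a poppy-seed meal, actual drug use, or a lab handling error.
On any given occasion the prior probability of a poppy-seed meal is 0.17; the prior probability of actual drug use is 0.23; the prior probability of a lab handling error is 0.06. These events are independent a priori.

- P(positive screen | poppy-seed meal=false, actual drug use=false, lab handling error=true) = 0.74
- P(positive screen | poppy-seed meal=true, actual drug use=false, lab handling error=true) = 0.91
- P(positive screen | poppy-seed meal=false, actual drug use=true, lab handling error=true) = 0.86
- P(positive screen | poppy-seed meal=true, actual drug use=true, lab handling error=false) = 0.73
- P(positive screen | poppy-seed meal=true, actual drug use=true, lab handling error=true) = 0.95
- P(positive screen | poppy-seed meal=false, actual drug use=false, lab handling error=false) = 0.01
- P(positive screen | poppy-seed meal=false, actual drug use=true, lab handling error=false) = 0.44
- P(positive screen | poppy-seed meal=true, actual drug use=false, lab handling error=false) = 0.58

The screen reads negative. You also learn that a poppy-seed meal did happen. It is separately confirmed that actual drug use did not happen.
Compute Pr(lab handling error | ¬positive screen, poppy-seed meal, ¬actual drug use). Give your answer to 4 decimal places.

Pr(lab handling error | ¬positive screen, poppy-seed meal, ¬actual drug use) ≈ 0.0135

Weight on lab handling error=true, given the evidence: 0.09*0.06 = 0.005400
Normalizer over all consistent configurations: 0.42*0.94 + 0.09*0.06 = 0.400200
P(lab handling error | ¬positive screen, poppy-seed meal, ¬actual drug use) = 0.005400/0.400200 ≈ 0.0135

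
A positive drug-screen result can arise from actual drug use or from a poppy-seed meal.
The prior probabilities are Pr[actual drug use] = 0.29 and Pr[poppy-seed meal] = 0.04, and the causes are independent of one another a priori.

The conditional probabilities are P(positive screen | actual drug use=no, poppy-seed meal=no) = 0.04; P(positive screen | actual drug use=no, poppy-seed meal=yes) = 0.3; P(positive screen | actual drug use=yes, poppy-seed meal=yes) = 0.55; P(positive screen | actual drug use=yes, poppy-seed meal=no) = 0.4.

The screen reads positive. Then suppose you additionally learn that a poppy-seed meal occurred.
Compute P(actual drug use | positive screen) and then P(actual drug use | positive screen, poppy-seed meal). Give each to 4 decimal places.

P(actual drug use | positive screen) ≈ 0.7669; P(actual drug use | positive screen, poppy-seed meal) ≈ 0.4282

Numerator (weight on configurations with actual drug use): 0.111360 + 0.006380 = 0.117740
Normalizer over all consistent configurations: 0.04×0.71×0.96 + 0.3×0.71×0.04 + 0.4×0.29×0.96 + 0.55×0.29×0.04 = 0.153524
Posterior = 0.117740 / 0.153524 ≈ 0.7669

Now also conditioning on poppy-seed meal=true:
By total probability over both values of actual drug use:
  P(positive screen | poppy-seed meal) = 0.3×0.71 + 0.55×0.29
        = 0.213000 + 0.159500 = 0.372500
The terms with actual drug use present sum to 0.159500, so
  P(actual drug use | positive screen, poppy-seed meal) = 0.159500 / 0.372500 ≈ 0.4282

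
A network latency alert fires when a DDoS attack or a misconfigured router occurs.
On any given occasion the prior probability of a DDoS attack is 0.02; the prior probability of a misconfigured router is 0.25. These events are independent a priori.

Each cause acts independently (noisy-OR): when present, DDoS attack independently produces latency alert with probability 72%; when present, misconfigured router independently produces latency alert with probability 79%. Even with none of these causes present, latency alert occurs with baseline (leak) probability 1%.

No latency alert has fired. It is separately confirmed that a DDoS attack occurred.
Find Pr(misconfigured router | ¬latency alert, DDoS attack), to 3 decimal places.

Under noisy-OR, P(latency alert | causes) = 1 − (1−0.01)·∏(1−qᵢ) over the active causes.
P(¬latency alert | DDoS attack) = 0.2772·0.75 + 0.058212·0.25 = 0.207900 + 0.014553 = 0.222453
Restricting to configurations with misconfigured router present: 0.058212·0.25 = 0.014553.
P(misconfigured router | ¬latency alert, DDoS attack) = 0.014553 / 0.222453 ≈ 0.065

Pr(misconfigured router | ¬latency alert, DDoS attack) ≈ 0.065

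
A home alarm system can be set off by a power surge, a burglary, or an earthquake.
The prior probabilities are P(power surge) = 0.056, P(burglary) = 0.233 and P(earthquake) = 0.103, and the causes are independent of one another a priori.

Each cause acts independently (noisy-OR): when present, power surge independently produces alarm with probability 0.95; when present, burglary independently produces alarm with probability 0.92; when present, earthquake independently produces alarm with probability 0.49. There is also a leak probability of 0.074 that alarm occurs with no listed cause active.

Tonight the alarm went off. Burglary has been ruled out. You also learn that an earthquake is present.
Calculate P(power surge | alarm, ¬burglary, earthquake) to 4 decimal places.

P(power surge | alarm, ¬burglary, earthquake) ≈ 0.0989

Under noisy-OR, P(alarm | causes) = 1 − (1−0.074)·∏(1−qᵢ) over the active causes.
P(alarm | ¬burglary, earthquake) = 0.52774*0.944 + 0.976387*0.056 = 0.498187 + 0.054678 = 0.552865
Of this, 0.054678 comes from 0.976387*0.056 (the power surge=true cases).
So P(power surge | alarm, ¬burglary, earthquake) = 0.054678/0.552865 ≈ 0.0989.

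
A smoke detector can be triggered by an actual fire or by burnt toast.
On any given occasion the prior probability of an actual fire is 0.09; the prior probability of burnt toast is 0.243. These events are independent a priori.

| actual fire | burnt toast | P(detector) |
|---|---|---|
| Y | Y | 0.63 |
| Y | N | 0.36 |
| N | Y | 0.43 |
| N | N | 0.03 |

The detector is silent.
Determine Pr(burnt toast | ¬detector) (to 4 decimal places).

For the numerator, keep only burnt toast=true terms: 0.126044 + 0.008092 = 0.134136
The normalizing constant is 0.97×0.91×0.757 + 0.57×0.91×0.243 + 0.64×0.09×0.757 + 0.37×0.09×0.243 = 0.845943
P(burnt toast | ¬detector) = 0.134136/0.845943 ≈ 0.1586

Pr(burnt toast | ¬detector) ≈ 0.1586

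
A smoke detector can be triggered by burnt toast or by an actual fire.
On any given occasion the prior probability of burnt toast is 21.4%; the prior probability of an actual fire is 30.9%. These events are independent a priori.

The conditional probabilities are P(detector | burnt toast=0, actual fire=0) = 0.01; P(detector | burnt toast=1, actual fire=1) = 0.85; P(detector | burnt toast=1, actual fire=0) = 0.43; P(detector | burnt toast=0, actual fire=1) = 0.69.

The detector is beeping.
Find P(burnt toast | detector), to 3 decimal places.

P(burnt toast | detector) ≈ 0.409

Numerator (weight on configurations with burnt toast): 0.063586 + 0.056207 = 0.119793
The normalizing constant is 0.01*0.786*0.691 + 0.69*0.786*0.309 + 0.43*0.214*0.691 + 0.85*0.214*0.309 = 0.292807
P(burnt toast | detector) = 0.119793/0.292807 ≈ 0.409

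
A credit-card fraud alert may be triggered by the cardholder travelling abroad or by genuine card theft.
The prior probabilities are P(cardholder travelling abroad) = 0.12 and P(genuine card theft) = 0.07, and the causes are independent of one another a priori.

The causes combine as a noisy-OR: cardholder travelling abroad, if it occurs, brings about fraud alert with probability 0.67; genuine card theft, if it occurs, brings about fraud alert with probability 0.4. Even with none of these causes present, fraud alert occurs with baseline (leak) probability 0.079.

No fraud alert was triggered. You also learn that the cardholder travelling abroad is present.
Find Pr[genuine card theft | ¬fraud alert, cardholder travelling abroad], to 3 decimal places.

Pr[genuine card theft | ¬fraud alert, cardholder travelling abroad] ≈ 0.043

Under noisy-OR, P(fraud alert | causes) = 1 − (1−0.079)·∏(1−qᵢ) over the active causes.
Numerator (weight on configurations with genuine card theft): 0.182358*0.07 = 0.012765
Denominator P(¬fraud alert | cardholder travelling abroad): 0.30393*0.93 + 0.182358*0.07 = 0.295420
P(genuine card theft | ¬fraud alert, cardholder travelling abroad) = 0.012765/0.295420 ≈ 0.043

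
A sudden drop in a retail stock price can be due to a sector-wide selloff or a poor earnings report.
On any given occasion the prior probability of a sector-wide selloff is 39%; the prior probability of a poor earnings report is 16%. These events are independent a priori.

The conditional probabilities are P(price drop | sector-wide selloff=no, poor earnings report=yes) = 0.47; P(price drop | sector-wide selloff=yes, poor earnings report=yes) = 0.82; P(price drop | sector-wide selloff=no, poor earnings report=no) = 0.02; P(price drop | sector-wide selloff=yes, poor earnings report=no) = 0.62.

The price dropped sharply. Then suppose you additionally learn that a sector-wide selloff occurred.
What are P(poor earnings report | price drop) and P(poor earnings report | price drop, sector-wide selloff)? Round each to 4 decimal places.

P(poor earnings report | price drop) ≈ 0.3126; P(poor earnings report | price drop, sector-wide selloff) ≈ 0.2012

Numerator (weight on configurations with poor earnings report): 0.045872 + 0.051168 = 0.097040
Denominator P(price drop): 0.02*0.61*0.84 + 0.47*0.61*0.16 + 0.62*0.39*0.84 + 0.82*0.39*0.16 = 0.310400
Posterior = 0.097040 / 0.310400 ≈ 0.3126

Now also conditioning on sector-wide selloff=true:
Sum P(price drop|·) weighted by the priors over both values of poor earnings report:
  P(price drop | sector-wide selloff) = 0.62×0.84 + 0.82×0.16
        = 0.520800 + 0.131200 = 0.652000
Configurations with poor earnings report contribute 0.131200, so
  P(poor earnings report | price drop, sector-wide selloff) = 0.131200 / 0.652000 ≈ 0.2012
The drop from 0.3126 to 0.2012 is the explaining-away (discounting) effect.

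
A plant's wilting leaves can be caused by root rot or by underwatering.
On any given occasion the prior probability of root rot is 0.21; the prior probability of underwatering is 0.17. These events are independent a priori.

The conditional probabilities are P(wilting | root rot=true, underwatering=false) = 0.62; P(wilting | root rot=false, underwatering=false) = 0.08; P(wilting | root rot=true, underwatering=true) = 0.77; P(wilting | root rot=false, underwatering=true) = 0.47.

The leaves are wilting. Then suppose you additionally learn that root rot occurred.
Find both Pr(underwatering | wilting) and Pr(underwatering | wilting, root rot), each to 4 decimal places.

By total probability over the 4 (root rot, underwatering) configurations:
  P(wilting) = 0.08·0.79·0.83 + 0.47·0.79·0.17 + 0.62·0.21·0.83 + 0.77·0.21·0.17
        = 0.052456 + 0.063121 + 0.108066 + 0.027489 = 0.251132
Configurations with underwatering contribute 0.090610, so
  P(underwatering | wilting) = 0.090610 / 0.251132 ≈ 0.3608

Now also conditioning on root rot=true:
By total probability over both values of underwatering:
  P(wilting | root rot) = 0.62·0.83 + 0.77·0.17
        = 0.514600 + 0.130900 = 0.645500
The terms with underwatering present sum to 0.130900, so
  P(underwatering | wilting, root rot) = 0.130900 / 0.645500 ≈ 0.2028

Pr(underwatering | wilting) ≈ 0.3608; Pr(underwatering | wilting, root rot) ≈ 0.2028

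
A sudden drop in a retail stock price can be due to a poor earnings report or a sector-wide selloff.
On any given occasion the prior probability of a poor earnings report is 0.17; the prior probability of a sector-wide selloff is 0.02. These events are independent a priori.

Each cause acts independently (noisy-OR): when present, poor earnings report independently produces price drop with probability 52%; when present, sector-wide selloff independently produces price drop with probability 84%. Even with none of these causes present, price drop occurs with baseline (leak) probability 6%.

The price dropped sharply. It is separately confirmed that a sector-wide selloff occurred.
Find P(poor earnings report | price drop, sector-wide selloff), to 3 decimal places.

P(poor earnings report | price drop, sector-wide selloff) ≈ 0.183

Under noisy-OR, P(price drop | causes) = 1 − (1−0.06)·∏(1−qᵢ) over the active causes.
Numerator (weight on configurations with poor earnings report): 0.927808·0.17 = 0.157727
The normalizing constant is 0.8496·0.83 + 0.927808·0.17 = 0.862895
P(poor earnings report | price drop, sector-wide selloff) = 0.157727/0.862895 ≈ 0.183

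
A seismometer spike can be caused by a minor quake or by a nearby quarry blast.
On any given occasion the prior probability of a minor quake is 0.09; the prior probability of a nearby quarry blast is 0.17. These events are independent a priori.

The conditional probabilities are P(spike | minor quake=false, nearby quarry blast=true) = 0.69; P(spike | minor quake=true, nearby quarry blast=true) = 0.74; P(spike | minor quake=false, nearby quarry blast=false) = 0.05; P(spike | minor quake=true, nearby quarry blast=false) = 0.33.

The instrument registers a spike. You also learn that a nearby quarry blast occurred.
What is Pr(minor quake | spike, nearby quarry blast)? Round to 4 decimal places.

Pr(minor quake | spike, nearby quarry blast) ≈ 0.0959

P(spike | nearby quarry blast) = 0.69×0.91 + 0.74×0.09 = 0.627900 + 0.066600 = 0.694500
Of this, 0.066600 comes from 0.74×0.09 (the minor quake=true cases).
So P(minor quake | spike, nearby quarry blast) = 0.066600/0.694500 ≈ 0.0959.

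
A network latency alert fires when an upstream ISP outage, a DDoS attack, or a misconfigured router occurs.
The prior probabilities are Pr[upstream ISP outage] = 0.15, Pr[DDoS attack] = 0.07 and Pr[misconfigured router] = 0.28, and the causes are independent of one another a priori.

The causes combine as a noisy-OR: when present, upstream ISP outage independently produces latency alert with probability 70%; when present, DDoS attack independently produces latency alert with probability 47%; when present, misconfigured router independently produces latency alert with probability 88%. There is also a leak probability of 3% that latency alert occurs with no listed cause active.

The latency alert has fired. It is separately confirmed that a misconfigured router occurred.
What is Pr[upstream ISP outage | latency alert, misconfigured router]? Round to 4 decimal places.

Under noisy-OR, P(latency alert | causes) = 1 − (1−0.03)·∏(1−qᵢ) over the active causes.
P(latency alert | misconfigured router) = 0.8836*0.85*0.93 + 0.938308*0.85*0.07 + 0.96508*0.15*0.93 + 0.981492*0.15*0.07 = 0.698486 + 0.055829 + 0.134629 + 0.010306 = 0.899250
The upstream ISP outage-present share is 0.134629 + 0.010306 = 0.144935.
Hence the posterior is 0.144935/0.899250 ≈ 0.1612.

Pr[upstream ISP outage | latency alert, misconfigured router] ≈ 0.1612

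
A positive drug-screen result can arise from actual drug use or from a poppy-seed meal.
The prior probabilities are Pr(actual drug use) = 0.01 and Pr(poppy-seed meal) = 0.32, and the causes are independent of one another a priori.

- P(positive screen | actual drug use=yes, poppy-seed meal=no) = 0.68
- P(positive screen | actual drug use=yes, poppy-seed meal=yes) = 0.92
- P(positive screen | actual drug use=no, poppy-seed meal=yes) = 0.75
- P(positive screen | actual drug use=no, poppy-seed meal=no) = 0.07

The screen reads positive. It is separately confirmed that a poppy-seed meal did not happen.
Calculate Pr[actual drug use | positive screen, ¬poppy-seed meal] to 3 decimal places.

Pr[actual drug use | positive screen, ¬poppy-seed meal] ≈ 0.089

Enumerate both values of actual drug use and weight by the priors:
  P(positive screen | ¬poppy-seed meal) = 0.07×0.99 + 0.68×0.01
        = 0.069300 + 0.006800 = 0.076100
Keeping only the actual drug use-present terms gives 0.006800, so
  P(actual drug use | positive screen, ¬poppy-seed meal) = 0.006800 / 0.076100 ≈ 0.089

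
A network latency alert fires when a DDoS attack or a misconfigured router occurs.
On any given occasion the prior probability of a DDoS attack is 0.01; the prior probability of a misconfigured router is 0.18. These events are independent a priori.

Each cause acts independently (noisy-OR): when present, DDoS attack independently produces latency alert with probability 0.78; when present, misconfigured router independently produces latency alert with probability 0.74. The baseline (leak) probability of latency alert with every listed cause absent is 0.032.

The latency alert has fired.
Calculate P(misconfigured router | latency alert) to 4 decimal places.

P(misconfigured router | latency alert) ≈ 0.8064

Under noisy-OR, P(latency alert | causes) = 1 − (1−0.032)·∏(1−qᵢ) over the active causes.
P(latency alert) = 0.032*0.99*0.82 + 0.74832*0.99*0.18 + 0.78704*0.01*0.82 + 0.94463*0.01*0.18 = 0.025978 + 0.133351 + 0.006454 + 0.001700 = 0.167483
Of this, 0.135051 comes from 0.133351 + 0.001700 (the misconfigured router=true cases).
P(misconfigured router | latency alert) = 0.135051 / 0.167483 ≈ 0.8064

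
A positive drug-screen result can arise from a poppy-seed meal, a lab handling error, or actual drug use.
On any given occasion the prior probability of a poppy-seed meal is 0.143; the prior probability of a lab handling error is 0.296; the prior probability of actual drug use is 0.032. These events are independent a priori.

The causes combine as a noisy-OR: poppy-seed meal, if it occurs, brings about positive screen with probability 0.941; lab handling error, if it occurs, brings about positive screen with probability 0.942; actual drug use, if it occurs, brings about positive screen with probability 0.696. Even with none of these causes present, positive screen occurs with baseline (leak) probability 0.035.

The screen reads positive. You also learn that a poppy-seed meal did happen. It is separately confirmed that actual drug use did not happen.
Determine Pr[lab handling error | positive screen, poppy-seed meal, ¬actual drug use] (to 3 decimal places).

Pr[lab handling error | positive screen, poppy-seed meal, ¬actual drug use] ≈ 0.308

Under noisy-OR, P(positive screen | causes) = 1 − (1−0.035)·∏(1−qᵢ) over the active causes.
Enumerate both values of lab handling error and weight by the priors:
  P(positive screen | poppy-seed meal, ¬actual drug use) = 0.943065*0.704 + 0.996698*0.296
        = 0.663918 + 0.295023 = 0.958941
Configurations with lab handling error contribute 0.295023, so
  P(lab handling error | positive screen, poppy-seed meal, ¬actual drug use) = 0.295023 / 0.958941 ≈ 0.308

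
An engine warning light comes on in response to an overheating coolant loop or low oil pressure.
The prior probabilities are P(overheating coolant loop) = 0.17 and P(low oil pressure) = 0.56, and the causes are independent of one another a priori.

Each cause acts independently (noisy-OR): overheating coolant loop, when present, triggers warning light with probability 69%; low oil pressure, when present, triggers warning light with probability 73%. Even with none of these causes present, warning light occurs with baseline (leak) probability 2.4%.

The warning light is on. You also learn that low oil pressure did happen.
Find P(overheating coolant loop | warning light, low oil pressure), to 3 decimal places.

Under noisy-OR, P(warning light | causes) = 1 − (1−0.024)·∏(1−qᵢ) over the active causes.
P(warning light | low oil pressure) = 0.73648*0.83 + 0.918309*0.17 = 0.611278 + 0.156113 = 0.767391
The overheating coolant loop-present share is 0.918309*0.17 = 0.156113.
So P(overheating coolant loop | warning light, low oil pressure) = 0.156113/0.767391 ≈ 0.203.

P(overheating coolant loop | warning light, low oil pressure) ≈ 0.203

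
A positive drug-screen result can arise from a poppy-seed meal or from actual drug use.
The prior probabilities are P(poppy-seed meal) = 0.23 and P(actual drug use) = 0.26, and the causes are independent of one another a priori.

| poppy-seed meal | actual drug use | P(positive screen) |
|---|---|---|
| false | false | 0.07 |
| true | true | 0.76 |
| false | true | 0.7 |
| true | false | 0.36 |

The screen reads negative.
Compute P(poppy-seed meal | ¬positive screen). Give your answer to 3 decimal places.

P(poppy-seed meal | ¬positive screen) ≈ 0.173

Weight on poppy-seed meal=true, given the evidence: 0.108928 + 0.014352 = 0.123280
Normalizer over all consistent configurations: 0.93×0.77×0.74 + 0.3×0.77×0.26 + 0.64×0.23×0.74 + 0.24×0.23×0.26 = 0.713254
P(poppy-seed meal | ¬positive screen) = 0.123280/0.713254 ≈ 0.173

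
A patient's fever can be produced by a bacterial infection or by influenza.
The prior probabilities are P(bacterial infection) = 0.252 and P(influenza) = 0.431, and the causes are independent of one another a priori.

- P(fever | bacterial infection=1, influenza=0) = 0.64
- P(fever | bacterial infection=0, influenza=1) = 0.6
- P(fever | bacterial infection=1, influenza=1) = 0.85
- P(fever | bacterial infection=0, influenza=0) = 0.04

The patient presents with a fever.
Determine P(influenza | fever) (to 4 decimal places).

Numerator (weight on configurations with influenza): 0.193433 + 0.092320 = 0.285753
The normalizing constant is 0.04·0.748·0.569 + 0.6·0.748·0.431 + 0.64·0.252·0.569 + 0.85·0.252·0.431 = 0.394545
Posterior = 0.285753 / 0.394545 ≈ 0.7243

P(influenza | fever) ≈ 0.7243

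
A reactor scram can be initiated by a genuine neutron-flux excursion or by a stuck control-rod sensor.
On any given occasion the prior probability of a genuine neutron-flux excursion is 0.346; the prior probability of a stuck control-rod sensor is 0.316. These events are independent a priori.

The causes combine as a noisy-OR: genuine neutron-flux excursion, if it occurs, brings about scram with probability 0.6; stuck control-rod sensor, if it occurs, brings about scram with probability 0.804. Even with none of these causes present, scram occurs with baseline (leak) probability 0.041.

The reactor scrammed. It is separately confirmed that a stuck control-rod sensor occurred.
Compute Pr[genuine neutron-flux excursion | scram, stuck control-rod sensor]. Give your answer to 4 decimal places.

Under noisy-OR, P(scram | causes) = 1 − (1−0.041)·∏(1−qᵢ) over the active causes.
Enumerate both values of genuine neutron-flux excursion and weight by the priors:
  P(scram | stuck control-rod sensor) = 0.812036·0.654 + 0.924814·0.346
        = 0.531072 + 0.319986 = 0.851058
The terms with genuine neutron-flux excursion present sum to 0.319986, so
  P(genuine neutron-flux excursion | scram, stuck control-rod sensor) = 0.319986 / 0.851058 ≈ 0.3760

Pr[genuine neutron-flux excursion | scram, stuck control-rod sensor] ≈ 0.3760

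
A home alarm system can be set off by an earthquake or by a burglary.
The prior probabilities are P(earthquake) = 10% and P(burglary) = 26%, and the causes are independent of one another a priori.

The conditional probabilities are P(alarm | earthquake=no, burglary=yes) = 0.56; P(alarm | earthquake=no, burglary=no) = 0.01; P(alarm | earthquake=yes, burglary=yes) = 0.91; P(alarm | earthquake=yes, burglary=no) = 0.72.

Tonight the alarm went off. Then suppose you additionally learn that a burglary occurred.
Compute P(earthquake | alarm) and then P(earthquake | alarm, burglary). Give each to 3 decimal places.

P(earthquake | alarm) ≈ 0.358; P(earthquake | alarm, burglary) ≈ 0.153

P(alarm) = 0.01×0.9×0.74 + 0.56×0.9×0.26 + 0.72×0.1×0.74 + 0.91×0.1×0.26 = 0.006660 + 0.131040 + 0.053280 + 0.023660 = 0.214640
Of this, 0.076940 comes from 0.053280 + 0.023660 (the earthquake=true cases).
P(earthquake | alarm) = 0.076940 / 0.214640 ≈ 0.358

With the extra evidence:
Weight on earthquake=true, given the evidence: 0.91×0.1 = 0.091000
Normalizer over all consistent configurations: 0.56×0.9 + 0.91×0.1 = 0.595000
Posterior = 0.091000 / 0.595000 ≈ 0.153
This is intercausal reasoning (explaining away): once burglary accounts for the alarm, earthquake becomes less likely.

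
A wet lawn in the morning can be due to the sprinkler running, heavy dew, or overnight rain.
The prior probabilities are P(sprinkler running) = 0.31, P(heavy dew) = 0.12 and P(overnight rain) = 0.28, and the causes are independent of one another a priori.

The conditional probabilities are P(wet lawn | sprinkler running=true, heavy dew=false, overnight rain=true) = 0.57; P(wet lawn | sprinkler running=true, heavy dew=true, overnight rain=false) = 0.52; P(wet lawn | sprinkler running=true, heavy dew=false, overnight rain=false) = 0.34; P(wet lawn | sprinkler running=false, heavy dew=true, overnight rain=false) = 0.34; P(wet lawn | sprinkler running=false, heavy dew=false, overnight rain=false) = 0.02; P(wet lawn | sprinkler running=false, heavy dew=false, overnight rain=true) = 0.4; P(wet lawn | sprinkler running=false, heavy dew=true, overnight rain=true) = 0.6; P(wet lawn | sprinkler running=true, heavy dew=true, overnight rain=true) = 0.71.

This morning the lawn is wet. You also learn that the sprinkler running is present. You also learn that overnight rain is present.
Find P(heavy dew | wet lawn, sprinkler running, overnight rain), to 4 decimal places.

P(heavy dew | wet lawn, sprinkler running, overnight rain) ≈ 0.1452

Numerator (weight on configurations with heavy dew): 0.71·0.12 = 0.085200
Denominator P(wet lawn | sprinkler running, overnight rain): 0.57·0.88 + 0.71·0.12 = 0.586800
Posterior = 0.085200 / 0.586800 ≈ 0.1452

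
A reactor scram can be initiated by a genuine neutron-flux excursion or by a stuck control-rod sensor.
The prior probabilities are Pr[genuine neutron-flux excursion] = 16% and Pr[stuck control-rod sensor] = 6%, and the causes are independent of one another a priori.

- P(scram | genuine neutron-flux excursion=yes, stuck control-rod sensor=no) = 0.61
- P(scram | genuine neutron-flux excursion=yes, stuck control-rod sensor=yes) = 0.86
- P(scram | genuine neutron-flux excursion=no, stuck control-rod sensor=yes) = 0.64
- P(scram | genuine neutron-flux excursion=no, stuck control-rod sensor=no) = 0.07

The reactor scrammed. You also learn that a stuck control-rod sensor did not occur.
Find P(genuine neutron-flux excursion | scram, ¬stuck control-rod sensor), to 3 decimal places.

P(genuine neutron-flux excursion | scram, ¬stuck control-rod sensor) ≈ 0.624

P(scram | ¬stuck control-rod sensor) = 0.07·0.84 + 0.61·0.16 = 0.058800 + 0.097600 = 0.156400
The genuine neutron-flux excursion-present share is 0.61·0.16 = 0.097600.
Hence the posterior is 0.097600/0.156400 ≈ 0.624.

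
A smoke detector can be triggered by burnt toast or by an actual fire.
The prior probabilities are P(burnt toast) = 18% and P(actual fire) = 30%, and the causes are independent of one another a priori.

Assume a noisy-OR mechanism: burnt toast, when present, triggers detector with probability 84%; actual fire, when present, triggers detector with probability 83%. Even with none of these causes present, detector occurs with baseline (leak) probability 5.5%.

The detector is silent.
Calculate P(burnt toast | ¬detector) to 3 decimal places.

Under noisy-OR, P(detector | causes) = 1 − (1−0.055)·∏(1−qᵢ) over the active causes.
P(¬detector) = 0.945·0.82·0.7 + 0.16065·0.82·0.3 + 0.1512·0.18·0.7 + 0.025704·0.18·0.3 = 0.542430 + 0.039520 + 0.019051 + 0.001388 = 0.602389
Of this, 0.020439 comes from 0.019051 + 0.001388 (the burnt toast=true cases).
Hence the posterior is 0.020439/0.602389 ≈ 0.034.

P(burnt toast | ¬detector) ≈ 0.034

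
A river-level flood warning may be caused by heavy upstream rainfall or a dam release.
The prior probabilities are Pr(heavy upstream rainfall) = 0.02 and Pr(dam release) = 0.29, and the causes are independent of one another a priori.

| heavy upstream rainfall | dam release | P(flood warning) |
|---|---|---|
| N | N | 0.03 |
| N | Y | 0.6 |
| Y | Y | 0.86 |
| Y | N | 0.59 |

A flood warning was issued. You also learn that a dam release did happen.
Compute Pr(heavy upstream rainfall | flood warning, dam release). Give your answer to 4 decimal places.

Sum P(flood warning|·) weighted by the priors over both values of heavy upstream rainfall:
  P(flood warning | dam release) = 0.6*0.98 + 0.86*0.02
        = 0.588000 + 0.017200 = 0.605200
The terms with heavy upstream rainfall present sum to 0.017200, so
  P(heavy upstream rainfall | flood warning, dam release) = 0.017200 / 0.605200 ≈ 0.0284

Pr(heavy upstream rainfall | flood warning, dam release) ≈ 0.0284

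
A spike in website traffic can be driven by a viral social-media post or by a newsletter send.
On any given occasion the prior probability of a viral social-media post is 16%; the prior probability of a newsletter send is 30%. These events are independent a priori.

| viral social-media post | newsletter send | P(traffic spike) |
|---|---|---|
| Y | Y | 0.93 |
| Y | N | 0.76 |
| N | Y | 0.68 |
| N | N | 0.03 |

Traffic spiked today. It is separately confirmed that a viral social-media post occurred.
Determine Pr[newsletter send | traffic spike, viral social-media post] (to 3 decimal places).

For the numerator, keep only newsletter send=true terms: 0.93×0.3 = 0.279000
Denominator P(traffic spike | viral social-media post): 0.76×0.7 + 0.93×0.3 = 0.811000
Posterior = 0.279000 / 0.811000 ≈ 0.344

Pr[newsletter send | traffic spike, viral social-media post] ≈ 0.344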